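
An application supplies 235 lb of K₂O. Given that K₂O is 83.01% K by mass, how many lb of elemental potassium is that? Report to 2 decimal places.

K = 235 × 0.8301 = 195.073 lb.

195.07 lb K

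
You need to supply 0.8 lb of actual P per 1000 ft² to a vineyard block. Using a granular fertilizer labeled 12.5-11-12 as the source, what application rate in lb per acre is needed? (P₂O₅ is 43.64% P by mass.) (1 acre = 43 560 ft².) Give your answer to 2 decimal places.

725.94 lb of product per acre

As P₂O₅: 0.8 / 0.4364 = 1.83318 lb per 1000 ft².
Product per 1000 ft² = 1.83318 / 11% = 16.6653 lb.
Convert to per acre: 16.6653 × 43.56 = 725.9395 lb.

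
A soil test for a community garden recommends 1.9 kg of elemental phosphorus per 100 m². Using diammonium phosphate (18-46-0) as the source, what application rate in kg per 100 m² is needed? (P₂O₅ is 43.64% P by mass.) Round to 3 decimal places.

As P₂O₅: 1.9 / 0.4364 = 4.3538 kg per 100 m².
Product per 100 m² = 4.3538 / 46% = 9.46479 kg.

9.465 kg of product per hundred sq m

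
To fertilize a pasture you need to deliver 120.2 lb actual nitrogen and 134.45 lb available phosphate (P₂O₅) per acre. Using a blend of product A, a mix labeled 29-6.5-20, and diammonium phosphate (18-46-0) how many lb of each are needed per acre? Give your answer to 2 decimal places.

Per-acre balance (a = product A, b = diammonium phosphate):
N: 0.29·a + 0.18·b = 120.2
P₂O₅: 0.065·a + 0.46·b = 134.45
Solving simultaneously: a = 255.472, b = 256.183.

255.47 lb product A, 256.18 lb diammonium phosphate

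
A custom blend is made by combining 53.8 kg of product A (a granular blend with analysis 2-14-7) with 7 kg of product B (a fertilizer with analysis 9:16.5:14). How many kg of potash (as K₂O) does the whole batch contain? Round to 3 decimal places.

4.746 kg K₂O

K₂O mass = 7%×53.8 + 14%×7 = 4.746 kg.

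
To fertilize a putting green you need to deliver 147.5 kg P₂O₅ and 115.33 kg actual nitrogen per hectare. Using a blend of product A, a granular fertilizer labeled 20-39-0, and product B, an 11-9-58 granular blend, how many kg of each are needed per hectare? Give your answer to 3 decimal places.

With a, b = kg per hectare of product A and product B:
P₂O₅: 0.39·a + 0.09·b = 147.5
N: 0.2·a + 0.11·b = 115.33
Eliminate a: (row1) − 0.39/0.2·(row2) → -0.1245·b = -77.3935, so b = 621.6345.
Back-substitute: a = (147.5 − 0.09·621.6345) / 0.39 = 234.751004.

234.751 kg product A, 621.635 kg product B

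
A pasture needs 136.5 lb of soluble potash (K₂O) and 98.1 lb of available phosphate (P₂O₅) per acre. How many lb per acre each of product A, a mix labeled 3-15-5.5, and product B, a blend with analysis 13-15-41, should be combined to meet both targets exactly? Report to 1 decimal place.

370.8 lb product A, 283.2 lb product B

With a, b = lb per acre of product A and product B:
K₂O: 0.055·a + 0.41·b = 136.5
P₂O₅: 0.15·a + 0.15·b = 98.1
Eliminate b: (row1) − 0.41/0.15·(row2) → -0.355·a = -131.64, so a = 370.817.
Then b = (98.1 − 0.15·370.817) / 0.15 = 283.183.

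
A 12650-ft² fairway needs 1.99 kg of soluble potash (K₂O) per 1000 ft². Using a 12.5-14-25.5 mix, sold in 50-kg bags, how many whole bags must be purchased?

2 bags

Product per 1000 ft² = 1.99 / 25.5% = 7.80392 kg.
Total product = 7.80392 × 12650 / 1000 = 98.7196 kg.
Bags = ⌈98.7196 / 50⌉ = 2.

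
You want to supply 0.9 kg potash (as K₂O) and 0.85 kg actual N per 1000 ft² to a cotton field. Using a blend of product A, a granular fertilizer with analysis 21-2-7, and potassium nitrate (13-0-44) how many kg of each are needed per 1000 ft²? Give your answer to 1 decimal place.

3.1 kg product A, 1.6 kg potassium nitrate

With a, b = kg per 1000 ft² of product A and potassium nitrate:
K₂O: 0.07·a + 0.44·b = 0.9
N: 0.21·a + 0.13·b = 0.85
From row1: a = (0.9 − 0.44·b) / 0.07.
Into row2: 0.21·(0.9 − 0.44·b)/0.07 + 0.13·b = 0.85 → b = 1.55462, a = 3.08523.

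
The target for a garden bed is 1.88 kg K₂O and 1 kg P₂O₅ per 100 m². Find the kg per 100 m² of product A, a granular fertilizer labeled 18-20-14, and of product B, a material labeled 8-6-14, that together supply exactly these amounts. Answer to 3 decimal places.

1.388 kg product A, 12.041 kg product B

Per-100 m² balance (a = product A, b = product B):
K₂O: 0.14·a + 0.14·b = 1.88
P₂O₅: 0.2·a + 0.06·b = 1
Solving simultaneously: a = 1.38776, b = 12.0408.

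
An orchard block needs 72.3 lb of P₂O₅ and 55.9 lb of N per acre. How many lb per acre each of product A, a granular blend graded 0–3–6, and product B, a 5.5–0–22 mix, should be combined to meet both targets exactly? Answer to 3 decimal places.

Let a = lb of product A, b = lb of product B (per acre).
P₂O₅: 0.03·a + 0·b = 72.3
N: 0·a + 0.055·b = 55.9
Solving simultaneously: a = 2410, b = 1016.3636.

2410.000 lb product A, 1016.364 lb product B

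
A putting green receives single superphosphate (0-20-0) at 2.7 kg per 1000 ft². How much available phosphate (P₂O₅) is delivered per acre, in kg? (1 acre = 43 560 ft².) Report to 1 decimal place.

23.5 kg P₂O₅ per acre

P₂O₅ per 1000 ft² = 2.7 × 20% = 0.54 kg.
Convert to per acre: 0.54 × 43.56 = 23.5224 kg.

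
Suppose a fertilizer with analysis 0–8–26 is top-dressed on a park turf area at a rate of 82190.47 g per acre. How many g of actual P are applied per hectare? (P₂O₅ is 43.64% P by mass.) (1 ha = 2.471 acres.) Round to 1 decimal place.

P₂O₅ per acre = 82190.47 × 8% = 6575.24 g.
Elemental P = 6575.24 × 0.4364 = 2869.43 g per acre.
Convert to per hectare: 2869.43 × 2.471 = 7090.37 g.

7090.4 g P per hectare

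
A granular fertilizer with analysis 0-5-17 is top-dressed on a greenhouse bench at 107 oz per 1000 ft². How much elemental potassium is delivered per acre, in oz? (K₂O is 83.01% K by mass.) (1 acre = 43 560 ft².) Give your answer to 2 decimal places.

657.74 oz K per acre

K₂O per 1000 ft² = 107 × 17% = 18.19 oz.
Elemental K = 18.19 × 0.8301 = 15.0995 oz per 1000 ft².
Convert to per acre: 15.0995 × 43.56 = 657.735 oz.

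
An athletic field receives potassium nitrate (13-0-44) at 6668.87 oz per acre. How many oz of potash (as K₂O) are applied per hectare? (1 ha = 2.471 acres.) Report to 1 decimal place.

K₂O per acre = 6668.87 × 44% = 2934.3 oz.
Convert to per hectare: 2934.3 × 2.471 = 7250.66 oz.

7250.7 oz K₂O per hectare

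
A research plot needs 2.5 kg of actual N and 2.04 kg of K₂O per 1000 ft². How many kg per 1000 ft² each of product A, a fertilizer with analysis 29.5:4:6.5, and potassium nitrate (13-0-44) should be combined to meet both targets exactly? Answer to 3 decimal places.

Per-1000 ft² balance (a = product A, b = potassium nitrate):
N: 0.295·a + 0.13·b = 2.5
K₂O: 0.065·a + 0.44·b = 2.04
Eliminate a: (row1) − 0.295/0.065·(row2) → -1.86692·b = -6.75846, so b = 3.62011.
Back-substitute: a = (2.5 − 0.13·3.62011) / 0.295 = 6.87927.

6.879 kg product A, 3.620 kg potassium nitrate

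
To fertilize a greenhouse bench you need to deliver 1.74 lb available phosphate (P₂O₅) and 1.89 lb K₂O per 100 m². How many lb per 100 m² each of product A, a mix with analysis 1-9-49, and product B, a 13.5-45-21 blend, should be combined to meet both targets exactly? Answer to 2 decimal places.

2.41 lb product A, 3.39 lb product B

With a, b = lb per 100 m² of product A and product B:
P₂O₅: 0.09·a + 0.45·b = 1.74
K₂O: 0.49·a + 0.21·b = 1.89
Eliminate a: (row1) − 0.09/0.49·(row2) → 0.411429·b = 1.39286, so b = 3.38542.
Back-substitute: a = (1.74 − 0.45·3.38542) / 0.09 = 2.40625.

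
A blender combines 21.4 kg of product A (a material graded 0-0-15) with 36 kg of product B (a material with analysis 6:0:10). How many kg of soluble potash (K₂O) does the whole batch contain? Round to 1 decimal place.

6.8 kg K₂O

K₂O mass = 15%×21.4 + 10%×36 = 6.81 kg.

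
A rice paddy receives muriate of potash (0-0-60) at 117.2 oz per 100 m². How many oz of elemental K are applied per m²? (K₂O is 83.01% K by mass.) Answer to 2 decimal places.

K₂O per 100 m² = 117.2 × 60% = 70.32 oz.
Elemental K = 70.32 × 0.8301 = 58.3726 oz per 100 m².
Convert to per m²: 58.3726 × 0.01 = 0.583726 oz.

0.58 oz K per sq m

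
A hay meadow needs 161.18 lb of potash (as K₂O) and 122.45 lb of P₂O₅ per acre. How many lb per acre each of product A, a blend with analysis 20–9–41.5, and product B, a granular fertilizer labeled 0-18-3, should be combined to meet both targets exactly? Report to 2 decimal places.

351.93 lb product A, 504.31 lb product B

Per-acre balance (a = product A, b = product B):
K₂O: 0.415·a + 0.03·b = 161.18
P₂O₅: 0.09·a + 0.18·b = 122.45
Eliminate a: (row1) − 0.415/0.09·(row2) → -0.8·b = -403.451, so b = 504.313.
Back-substitute: a = (161.18 − 0.03·504.313) / 0.415 = 351.929.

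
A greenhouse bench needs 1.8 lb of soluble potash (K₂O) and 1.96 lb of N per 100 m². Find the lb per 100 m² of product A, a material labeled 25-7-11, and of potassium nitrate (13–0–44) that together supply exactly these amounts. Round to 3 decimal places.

Per-100 m² balance (a = product A, b = potassium nitrate):
K₂O: 0.11·a + 0.44·b = 1.8
N: 0.25·a + 0.13·b = 1.96
Solving simultaneously: a = 6.56635, b = 2.44932.

6.566 lb product A, 2.449 lb potassium nitrate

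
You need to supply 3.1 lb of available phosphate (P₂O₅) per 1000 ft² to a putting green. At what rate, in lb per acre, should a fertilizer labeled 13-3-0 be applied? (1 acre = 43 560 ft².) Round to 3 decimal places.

4501.200 lb of product per acre

Product per 1000 ft² = 3.1 / 3% = 103.333 lb.
Convert to per acre: 103.333 × 43.56 = 4501.2 lb.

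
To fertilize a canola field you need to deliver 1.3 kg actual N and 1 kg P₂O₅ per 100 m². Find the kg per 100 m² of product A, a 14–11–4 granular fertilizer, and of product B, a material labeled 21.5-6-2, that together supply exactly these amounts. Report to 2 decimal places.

With a, b = kg per 100 m² of product A and product B:
N: 0.14·a + 0.215·b = 1.3
P₂O₅: 0.11·a + 0.06·b = 1
Solving simultaneously: a = 8.98361, b = 0.196721.

8.98 kg product A, 0.20 kg product B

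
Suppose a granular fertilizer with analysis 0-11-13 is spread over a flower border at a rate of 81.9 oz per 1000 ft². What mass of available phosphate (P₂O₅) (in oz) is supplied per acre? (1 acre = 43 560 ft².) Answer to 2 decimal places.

P₂O₅ per 1000 ft² = 81.9 × 11% = 9.009 oz.
Convert to per acre: 9.009 × 43.56 = 392.432 oz.

392.43 oz P₂O₅ per acre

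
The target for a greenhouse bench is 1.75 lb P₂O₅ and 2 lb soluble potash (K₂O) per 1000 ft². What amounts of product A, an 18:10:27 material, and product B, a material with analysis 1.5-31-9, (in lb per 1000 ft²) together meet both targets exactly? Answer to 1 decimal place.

6.2 lb product A, 3.6 lb product B

Let a = lb of product A, b = lb of product B (per 1000 ft²).
P₂O₅: 0.1·a + 0.31·b = 1.75
K₂O: 0.27·a + 0.09·b = 2
Eliminate a: (row1) − 0.1/0.27·(row2) → 0.276667·b = 1.00926, so b = 3.64793.
Back-substitute: a = (1.75 − 0.31·3.64793) / 0.1 = 6.19143.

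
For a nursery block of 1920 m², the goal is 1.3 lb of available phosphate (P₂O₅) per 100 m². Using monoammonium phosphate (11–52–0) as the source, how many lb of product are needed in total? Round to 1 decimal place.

Product per 100 m² = 1.3 / 52% = 2.5 lb.
Total product = 2.5 × 1920 / 100 = 48 lb.

48.0 lb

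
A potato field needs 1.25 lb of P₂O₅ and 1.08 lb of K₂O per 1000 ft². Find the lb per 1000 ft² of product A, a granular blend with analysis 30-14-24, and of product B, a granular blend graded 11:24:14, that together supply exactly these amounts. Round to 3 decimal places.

With a, b = lb per 1000 ft² of product A and product B:
P₂O₅: 0.14·a + 0.24·b = 1.25
K₂O: 0.24·a + 0.14·b = 1.08
Eliminate a: (row1) − 0.14/0.24·(row2) → 0.158333·b = 0.62, so b = 3.91579.
Back-substitute: a = (1.25 − 0.24·3.91579) / 0.14 = 2.21579.

2.216 lb product A, 3.916 lb product B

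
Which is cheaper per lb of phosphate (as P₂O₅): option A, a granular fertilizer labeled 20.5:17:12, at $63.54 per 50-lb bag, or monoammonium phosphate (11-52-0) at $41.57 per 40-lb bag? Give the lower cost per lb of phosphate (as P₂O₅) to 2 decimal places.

option A: P₂O₅ per bag = 50 × 17% = 8.5 lb; cost = 63.54 / 8.5 = $7.4753/lb P₂O₅.
monoammonium phosphate: P₂O₅ per bag = 40 × 52% = 20.8 lb; cost = 41.57 / 20.8 = $1.9986/lb P₂O₅.
monoammonium phosphate is cheaper.

$2.00 per lb P₂O₅ (monoammonium phosphate)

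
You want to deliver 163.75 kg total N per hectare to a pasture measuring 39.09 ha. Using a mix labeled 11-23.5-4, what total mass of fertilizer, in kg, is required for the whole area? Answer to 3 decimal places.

58190.795 kg

Product per hectare = 163.75 / 11% = 1488.64 kg.
Total product = 1488.64 × 39.09 = 58190.79545 kg.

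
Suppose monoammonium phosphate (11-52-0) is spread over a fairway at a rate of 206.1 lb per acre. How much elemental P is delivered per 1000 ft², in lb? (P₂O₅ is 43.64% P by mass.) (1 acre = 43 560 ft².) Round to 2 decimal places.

1.07 lb P per thousand sq ft

P₂O₅ per acre = 206.1 × 52% = 107.172 lb.
Elemental P = 107.172 × 0.4364 = 46.7699 lb per acre.
Convert to per 1000 ft²: 46.7699 × 0.0229568 = 1.07369 lb.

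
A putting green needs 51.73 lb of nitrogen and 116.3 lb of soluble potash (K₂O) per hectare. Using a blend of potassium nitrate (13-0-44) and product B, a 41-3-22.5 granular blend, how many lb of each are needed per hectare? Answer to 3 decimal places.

Let a = lb of potassium nitrate, b = lb of product B (per hectare).
N: 0.13·a + 0.41·b = 51.73
K₂O: 0.44·a + 0.225·b = 116.3
Eliminate b: (row1) − 0.41/0.225·(row2) → -0.671778·a = -160.194, so a = 238.4634.
Then b = (116.3 − 0.44·238.4634) / 0.225 = 50.5604.

238.463 lb potassium nitrate, 50.560 lb product B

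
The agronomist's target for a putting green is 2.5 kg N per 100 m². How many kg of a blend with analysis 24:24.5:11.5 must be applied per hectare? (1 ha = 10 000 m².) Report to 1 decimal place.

1041.7 kg of product per hectare

Product per 100 m² = 2.5 / 24% = 10.4167 kg.
Convert to per hectare: 10.4167 × 100 = 1041.67 kg.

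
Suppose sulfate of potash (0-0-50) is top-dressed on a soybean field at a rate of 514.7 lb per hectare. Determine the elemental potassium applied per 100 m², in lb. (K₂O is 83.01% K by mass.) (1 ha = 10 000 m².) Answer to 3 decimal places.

K₂O per hectare = 514.7 × 50% = 257.35 lb.
Elemental K = 257.35 × 0.8301 = 213.626 lb per hectare.
Convert to per 100 m²: 213.626 × 0.01 = 2.13626 lb.

2.136 lb K per hundred sq m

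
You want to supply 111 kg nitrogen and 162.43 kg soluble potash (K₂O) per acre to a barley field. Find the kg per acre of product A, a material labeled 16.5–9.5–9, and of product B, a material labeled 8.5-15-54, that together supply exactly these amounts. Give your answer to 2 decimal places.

566.40 kg product A, 206.40 kg product B

Let a = kg of product A, b = kg of product B (per acre).
N: 0.165·a + 0.085·b = 111
K₂O: 0.09·a + 0.54·b = 162.43
Eliminate b: (row1) − 0.085/0.54·(row2) → 0.150833·a = 85.4323, so a = 566.402.
Then b = (162.43 − 0.09·566.402) / 0.54 = 206.396.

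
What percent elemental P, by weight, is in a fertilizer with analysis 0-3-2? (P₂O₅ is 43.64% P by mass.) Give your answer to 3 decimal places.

%P = 3 × 0.4364 = 1.3092%.

1.309% P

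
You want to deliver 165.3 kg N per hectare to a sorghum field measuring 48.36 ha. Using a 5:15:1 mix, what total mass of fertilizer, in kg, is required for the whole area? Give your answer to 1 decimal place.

159878.2 kg

Product per hectare = 165.3 / 5% = 3306 kg.
Total product = 3306 × 48.36 = 159878.16 kg.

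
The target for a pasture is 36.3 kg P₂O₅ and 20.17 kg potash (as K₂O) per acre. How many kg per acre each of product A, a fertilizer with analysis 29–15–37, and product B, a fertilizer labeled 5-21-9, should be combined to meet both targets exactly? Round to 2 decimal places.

With a, b = kg per acre of product A and product B:
P₂O₅: 0.15·a + 0.21·b = 36.3
K₂O: 0.37·a + 0.09·b = 20.17
From row1: a = (36.3 − 0.21·b) / 0.15.
Into row2: 0.37·(36.3 − 0.21·b)/0.15 + 0.09·b = 20.17 → b = 162.079, a = 15.0888.

15.09 kg product A, 162.08 kg product B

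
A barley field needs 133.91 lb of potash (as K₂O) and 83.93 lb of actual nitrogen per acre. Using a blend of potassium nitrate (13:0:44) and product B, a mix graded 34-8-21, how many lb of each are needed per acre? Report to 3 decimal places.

228.161 lb potassium nitrate, 159.615 lb product B

With a, b = lb per acre of potassium nitrate and product B:
K₂O: 0.44·a + 0.21·b = 133.91
N: 0.13·a + 0.34·b = 83.93
Solving simultaneously: a = 228.1611, b = 159.6149.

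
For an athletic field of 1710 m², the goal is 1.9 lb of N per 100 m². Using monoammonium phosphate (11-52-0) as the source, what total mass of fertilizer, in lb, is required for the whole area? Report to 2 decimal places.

295.36 lb

Product per 100 m² = 1.9 / 11% = 17.2727 lb.
Total product = 17.2727 × 1710 / 100 = 295.364 lb.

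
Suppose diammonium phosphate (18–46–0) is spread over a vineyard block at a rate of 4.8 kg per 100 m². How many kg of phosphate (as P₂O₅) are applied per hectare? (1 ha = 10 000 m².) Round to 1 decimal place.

220.8 kg P₂O₅ per hectare

P₂O₅ per 100 m² = 4.8 × 46% = 2.208 kg.
Convert to per hectare: 2.208 × 100 = 220.8 kg.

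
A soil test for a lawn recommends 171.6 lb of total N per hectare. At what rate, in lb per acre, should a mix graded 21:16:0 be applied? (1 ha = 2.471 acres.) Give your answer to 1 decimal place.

Product per hectare = 171.6 / 21% = 817.143 lb.
Convert to per acre: 817.143 × 0.404694 = 330.693 lb.

330.7 lb of product per acre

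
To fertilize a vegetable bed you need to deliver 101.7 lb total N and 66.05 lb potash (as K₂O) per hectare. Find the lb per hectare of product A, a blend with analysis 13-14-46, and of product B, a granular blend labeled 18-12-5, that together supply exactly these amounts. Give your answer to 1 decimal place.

89.2 lb product A, 500.6 lb product B

With a, b = lb per hectare of product A and product B:
N: 0.13·a + 0.18·b = 101.7
K₂O: 0.46·a + 0.05·b = 66.05
Solving simultaneously: a = 89.1743, b = 500.596.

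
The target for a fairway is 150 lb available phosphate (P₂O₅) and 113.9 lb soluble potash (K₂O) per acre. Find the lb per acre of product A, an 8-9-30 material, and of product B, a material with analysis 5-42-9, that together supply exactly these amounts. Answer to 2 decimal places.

Let a = lb of product A, b = lb of product B (per acre).
P₂O₅: 0.09·a + 0.42·b = 150
K₂O: 0.3·a + 0.09·b = 113.9
Eliminate a: (row1) − 0.09/0.3·(row2) → 0.393·b = 115.83, so b = 294.733.
Back-substitute: a = (150 − 0.42·294.733) / 0.09 = 291.247.

291.25 lb product A, 294.73 lb product B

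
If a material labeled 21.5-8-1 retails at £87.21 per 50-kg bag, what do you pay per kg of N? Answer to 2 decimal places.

N in bag = 50 × 21.5% = 10.75 kg.
Cost per kg N = £87.21 / 10.75 = £8.1126.

£8.11 per kg N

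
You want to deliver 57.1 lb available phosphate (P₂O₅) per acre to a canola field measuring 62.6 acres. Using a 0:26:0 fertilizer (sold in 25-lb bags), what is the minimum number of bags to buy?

550 bags

Product per acre = 57.1 / 26% = 219.615 lb.
Total product = 219.615 × 62.6 = 13747.9 lb.
Bags = ⌈13747.9 / 25⌉ = 550.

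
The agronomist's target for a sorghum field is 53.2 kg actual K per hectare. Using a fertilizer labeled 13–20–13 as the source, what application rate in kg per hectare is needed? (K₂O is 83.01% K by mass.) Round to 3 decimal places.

As K₂O: 53.2 / 0.8301 = 64.0887 kg per hectare.
Product per hectare = 64.0887 / 13% = 492.9897 kg.

492.990 kg of product per hectare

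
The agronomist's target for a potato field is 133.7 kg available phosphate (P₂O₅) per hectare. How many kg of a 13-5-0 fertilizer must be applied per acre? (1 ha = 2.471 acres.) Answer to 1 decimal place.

1082.2 kg of product per acre

Product per hectare = 133.7 / 5% = 2674 kg.
Convert to per acre: 2674 × 0.404694 = 1082.15 kg.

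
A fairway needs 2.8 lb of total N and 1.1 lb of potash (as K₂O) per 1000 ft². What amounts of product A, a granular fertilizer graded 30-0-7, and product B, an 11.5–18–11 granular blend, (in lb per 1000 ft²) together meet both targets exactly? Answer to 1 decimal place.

Let a = lb of product A, b = lb of product B (per 1000 ft²).
N: 0.3·a + 0.115·b = 2.8
K₂O: 0.07·a + 0.11·b = 1.1
From row1: a = (2.8 − 0.115·b) / 0.3.
Into row2: 0.07·(2.8 − 0.115·b)/0.3 + 0.11·b = 1.1 → b = 5.37074, a = 7.27455.

7.3 lb product A, 5.4 lb product B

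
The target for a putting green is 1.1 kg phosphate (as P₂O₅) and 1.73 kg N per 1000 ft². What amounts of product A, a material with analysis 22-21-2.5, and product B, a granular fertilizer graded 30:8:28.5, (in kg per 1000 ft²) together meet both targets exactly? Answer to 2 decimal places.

4.22 kg product A, 2.67 kg product B

Let a = kg of product A, b = kg of product B (per 1000 ft²).
P₂O₅: 0.21·a + 0.08·b = 1.1
N: 0.22·a + 0.3·b = 1.73
Eliminate a: (row1) − 0.21/0.22·(row2) → -0.206364·b = -0.551364, so b = 2.67181.
Back-substitute: a = (1.1 − 0.08·2.67181) / 0.21 = 4.22026.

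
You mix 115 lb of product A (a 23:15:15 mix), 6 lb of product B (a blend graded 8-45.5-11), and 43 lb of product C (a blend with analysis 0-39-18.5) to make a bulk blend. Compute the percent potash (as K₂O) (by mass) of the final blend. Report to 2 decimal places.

15.77% K₂O

Total mass = 115 + 6 + 43 = 164 lb.
K₂O mass = 15%×115 + 11%×6 + 18.5%×43 = 25.865 lb.
% K₂O = 25.865 / 164 = 15.7713%.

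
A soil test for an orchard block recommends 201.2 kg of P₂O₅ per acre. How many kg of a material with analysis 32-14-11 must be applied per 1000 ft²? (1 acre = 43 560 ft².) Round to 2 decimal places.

Product per acre = 201.2 / 14% = 1437.14 kg.
Convert to per 1000 ft²: 1437.14 × 0.0229568 = 32.9923 kg.

32.99 kg of product per thousand sq ft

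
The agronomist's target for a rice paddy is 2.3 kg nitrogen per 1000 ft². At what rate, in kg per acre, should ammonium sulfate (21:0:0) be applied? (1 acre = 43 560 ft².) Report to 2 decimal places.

477.09 kg of product per acre

Product per 1000 ft² = 2.3 / 21% = 10.9524 kg.
Convert to per acre: 10.9524 × 43.56 = 477.086 kg.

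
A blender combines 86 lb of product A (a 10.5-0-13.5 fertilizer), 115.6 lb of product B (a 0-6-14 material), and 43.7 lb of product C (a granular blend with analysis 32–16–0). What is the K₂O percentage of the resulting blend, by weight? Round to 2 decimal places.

Total mass = 86 + 115.6 + 43.7 = 245.3 lb.
K₂O mass = 13.5%×86 + 14%×115.6 + 0%×43.7 = 27.794 lb.
% K₂O = 27.794 / 245.3 = 11.3306%.

11.33% K₂O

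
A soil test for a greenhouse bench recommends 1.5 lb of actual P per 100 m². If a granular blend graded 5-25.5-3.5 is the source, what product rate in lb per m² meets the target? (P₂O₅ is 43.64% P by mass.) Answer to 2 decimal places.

As P₂O₅: 1.5 / 0.4364 = 3.43721 lb per 100 m².
Product per 100 m² = 3.43721 / 25.5% = 13.4793 lb.
Convert to per m²: 13.4793 × 0.01 = 0.134793 lb.

0.13 lb of product per sq m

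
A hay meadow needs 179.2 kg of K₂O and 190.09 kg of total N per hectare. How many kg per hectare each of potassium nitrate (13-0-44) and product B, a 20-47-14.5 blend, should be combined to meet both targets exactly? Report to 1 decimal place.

Let a = kg of potassium nitrate, b = kg of product B (per hectare).
K₂O: 0.44·a + 0.145·b = 179.2
N: 0.13·a + 0.2·b = 190.09
From row1: a = (179.2 − 0.145·b) / 0.44.
Into row2: 0.13·(179.2 − 0.145·b)/0.44 + 0.2·b = 190.09 → b = 872.648, a = 119.696.

119.7 kg potassium nitrate, 872.6 kg product B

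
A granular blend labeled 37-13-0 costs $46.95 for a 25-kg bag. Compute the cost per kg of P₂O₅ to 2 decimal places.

P₂O₅ in bag = 25 × 13% = 3.25 kg.
Cost per kg P₂O₅ = $46.95 / 3.25 = $14.4462.

$14.45 per kg P₂O₅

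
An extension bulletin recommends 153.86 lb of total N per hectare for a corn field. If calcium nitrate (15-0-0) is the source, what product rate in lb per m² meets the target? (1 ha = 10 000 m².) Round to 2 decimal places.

0.10 lb of product per sq m

Product per hectare = 153.86 / 15% = 1025.73 lb.
Convert to per m²: 1025.73 × 0.0001 = 0.102573 lb.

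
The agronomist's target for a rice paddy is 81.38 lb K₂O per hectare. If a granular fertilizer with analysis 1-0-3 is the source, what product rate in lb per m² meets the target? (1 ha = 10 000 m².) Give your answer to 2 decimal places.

Product per hectare = 81.38 / 3% = 2712.67 lb.
Convert to per m²: 2712.67 × 0.0001 = 0.271267 lb.

0.27 lb of product per sq m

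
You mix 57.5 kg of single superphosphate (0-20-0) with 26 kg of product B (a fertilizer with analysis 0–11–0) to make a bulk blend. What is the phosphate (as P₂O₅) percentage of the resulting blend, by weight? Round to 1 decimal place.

17.2% P₂O₅

Total mass = 57.5 + 26 = 83.5 kg.
P₂O₅ mass = 20%×57.5 + 11%×26 = 14.36 kg.
% P₂O₅ = 14.36 / 83.5 = 17.1976%.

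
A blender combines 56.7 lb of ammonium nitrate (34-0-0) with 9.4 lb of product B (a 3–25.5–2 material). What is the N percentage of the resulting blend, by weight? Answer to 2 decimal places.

29.59% N

Total mass = 56.7 + 9.4 = 66.1 lb.
N mass = 34%×56.7 + 3%×9.4 = 19.56 lb.
% N = 19.56 / 66.1 = 29.5915%.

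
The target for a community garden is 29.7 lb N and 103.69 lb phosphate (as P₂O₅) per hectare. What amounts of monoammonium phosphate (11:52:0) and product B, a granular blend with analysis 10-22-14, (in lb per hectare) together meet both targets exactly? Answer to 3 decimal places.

With a, b = lb per hectare of monoammonium phosphate and product B:
N: 0.11·a + 0.1·b = 29.7
P₂O₅: 0.52·a + 0.22·b = 103.69
Eliminate b: (row1) − 0.1/0.22·(row2) → -0.126364·a = -17.4318, so a = 137.9496.
Then b = (103.69 − 0.52·137.9496) / 0.22 = 145.2554.

137.950 lb monoammonium phosphate, 145.255 lb product B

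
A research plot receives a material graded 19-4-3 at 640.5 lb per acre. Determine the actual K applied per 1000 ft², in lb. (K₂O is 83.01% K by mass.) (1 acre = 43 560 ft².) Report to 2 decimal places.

K₂O per acre = 640.5 × 3% = 19.215 lb.
Elemental K = 19.215 × 0.8301 = 15.9504 lb per acre.
Convert to per 1000 ft²: 15.9504 × 0.0229568 = 0.36617 lb.

0.37 lb K per thousand sq ft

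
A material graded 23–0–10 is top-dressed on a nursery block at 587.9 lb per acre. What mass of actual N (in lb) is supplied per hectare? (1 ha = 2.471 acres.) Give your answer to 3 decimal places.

334.121 lb N per hectare

nitrogen per acre = 587.9 × 23% = 135.217 lb.
Convert to per hectare: 135.217 × 2.471 = 334.1212 lb.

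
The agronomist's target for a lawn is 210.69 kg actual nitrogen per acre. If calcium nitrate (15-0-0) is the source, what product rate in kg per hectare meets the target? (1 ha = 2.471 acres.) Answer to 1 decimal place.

3470.8 kg of product per hectare

Product per acre = 210.69 / 15% = 1404.6 kg.
Convert to per hectare: 1404.6 × 2.471 = 3470.77 kg.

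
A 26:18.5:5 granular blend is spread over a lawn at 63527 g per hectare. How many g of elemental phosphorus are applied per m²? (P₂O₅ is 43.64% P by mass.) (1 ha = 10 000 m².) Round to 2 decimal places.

P₂O₅ per hectare = 63527 × 18.5% = 11752.5 g.
Elemental P = 11752.5 × 0.4364 = 5128.79 g per hectare.
Convert to per m²: 5128.79 × 0.0001 = 0.512879 g.

0.51 g P per sq m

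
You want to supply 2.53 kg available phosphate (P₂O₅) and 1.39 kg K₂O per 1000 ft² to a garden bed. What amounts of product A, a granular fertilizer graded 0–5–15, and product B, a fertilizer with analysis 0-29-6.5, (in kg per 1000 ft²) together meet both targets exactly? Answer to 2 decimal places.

Per-1000 ft² balance (a = product A, b = product B):
P₂O₅: 0.05·a + 0.29·b = 2.53
K₂O: 0.15·a + 0.065·b = 1.39
Eliminate b: (row1) − 0.29/0.065·(row2) → -0.619231·a = -3.67154, so a = 5.92919.
Then b = (1.39 − 0.15·5.92919) / 0.065 = 7.70186.

5.93 kg product A, 7.70 kg product B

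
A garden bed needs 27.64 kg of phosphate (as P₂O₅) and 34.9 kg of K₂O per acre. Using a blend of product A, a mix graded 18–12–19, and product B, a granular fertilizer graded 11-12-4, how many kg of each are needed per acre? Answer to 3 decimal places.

Let a = kg of product A, b = kg of product B (per acre).
P₂O₅: 0.12·a + 0.12·b = 27.64
K₂O: 0.19·a + 0.04·b = 34.9
Solving simultaneously: a = 171.2444, b = 59.0889.

171.244 kg product A, 59.089 kg product B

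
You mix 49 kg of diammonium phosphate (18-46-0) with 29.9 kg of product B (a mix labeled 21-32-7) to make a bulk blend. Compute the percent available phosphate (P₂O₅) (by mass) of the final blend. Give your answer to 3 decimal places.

40.695% P₂O₅

Total mass = 49 + 29.9 = 78.9 kg.
P₂O₅ mass = 46%×49 + 32%×29.9 = 32.108 kg.
% P₂O₅ = 32.108 / 78.9 = 40.6946%.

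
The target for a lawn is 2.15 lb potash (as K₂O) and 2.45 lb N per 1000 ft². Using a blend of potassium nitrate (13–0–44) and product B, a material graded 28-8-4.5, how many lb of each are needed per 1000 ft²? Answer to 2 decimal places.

4.19 lb potassium nitrate, 6.80 lb product B

With a, b = lb per 1000 ft² of potassium nitrate and product B:
K₂O: 0.44·a + 0.045·b = 2.15
N: 0.13·a + 0.28·b = 2.45
From row1: a = (2.15 − 0.045·b) / 0.44.
Into row2: 0.13·(2.15 − 0.045·b)/0.44 + 0.28·b = 2.45 → b = 6.80443, a = 4.19046.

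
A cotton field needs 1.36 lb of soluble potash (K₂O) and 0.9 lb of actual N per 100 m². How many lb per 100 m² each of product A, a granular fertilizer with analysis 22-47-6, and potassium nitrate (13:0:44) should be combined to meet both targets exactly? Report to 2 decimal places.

2.46 lb product A, 2.76 lb potassium nitrate

Let a = lb of product A, b = lb of potassium nitrate (per 100 m²).
K₂O: 0.06·a + 0.44·b = 1.36
N: 0.22·a + 0.13·b = 0.9
Eliminate a: (row1) − 0.06/0.22·(row2) → 0.404545·b = 1.11455, so b = 2.75506.
Back-substitute: a = (1.36 − 0.44·2.75506) / 0.06 = 2.46292.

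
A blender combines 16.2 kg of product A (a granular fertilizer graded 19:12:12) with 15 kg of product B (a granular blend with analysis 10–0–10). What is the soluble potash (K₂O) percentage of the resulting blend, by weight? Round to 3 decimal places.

11.038% K₂O

Total mass = 16.2 + 15 = 31.2 kg.
K₂O mass = 12%×16.2 + 10%×15 = 3.444 kg.
% K₂O = 3.444 / 31.2 = 11.03846%.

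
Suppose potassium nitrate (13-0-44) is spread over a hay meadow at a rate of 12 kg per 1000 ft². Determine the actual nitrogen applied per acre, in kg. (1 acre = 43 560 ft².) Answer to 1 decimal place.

nitrogen per 1000 ft² = 12 × 13% = 1.56 kg.
Convert to per acre: 1.56 × 43.56 = 67.9536 kg.

68.0 kg N per acre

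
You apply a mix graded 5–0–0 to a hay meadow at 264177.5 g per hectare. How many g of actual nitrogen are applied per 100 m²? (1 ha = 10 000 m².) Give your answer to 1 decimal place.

nitrogen per hectare = 264177.5 × 5% = 13208.9 g.
Convert to per 100 m²: 13208.9 × 0.01 = 132.089 g.

132.1 g N per hundred sq m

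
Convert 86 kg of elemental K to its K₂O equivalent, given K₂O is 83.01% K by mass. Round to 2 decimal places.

K₂O = 86 / 0.8301 = 103.602 kg.

103.60 kg K₂O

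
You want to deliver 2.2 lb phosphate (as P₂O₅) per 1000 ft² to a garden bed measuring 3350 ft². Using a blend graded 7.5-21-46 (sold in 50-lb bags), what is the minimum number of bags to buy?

1 bags

Product per 1000 ft² = 2.2 / 21% = 10.4762 lb.
Total product = 10.4762 × 3350 / 1000 = 35.0952 lb.
Bags = ⌈35.0952 / 50⌉ = 1.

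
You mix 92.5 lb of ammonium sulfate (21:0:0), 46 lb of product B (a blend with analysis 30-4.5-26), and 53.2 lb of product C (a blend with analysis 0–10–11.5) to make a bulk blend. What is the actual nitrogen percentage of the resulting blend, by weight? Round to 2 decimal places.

17.33% N

Total mass = 92.5 + 46 + 53.2 = 191.7 lb.
N mass = 21%×92.5 + 30%×46 + 0%×53.2 = 33.225 lb.
% N = 33.225 / 191.7 = 17.3318%.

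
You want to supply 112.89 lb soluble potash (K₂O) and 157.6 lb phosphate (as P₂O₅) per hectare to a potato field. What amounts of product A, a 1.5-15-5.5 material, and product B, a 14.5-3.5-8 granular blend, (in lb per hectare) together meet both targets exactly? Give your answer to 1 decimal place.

Let a = lb of product A, b = lb of product B (per hectare).
K₂O: 0.055·a + 0.08·b = 112.89
P₂O₅: 0.15·a + 0.035·b = 157.6
Solving simultaneously: a = 859.241, b = 820.397.

859.2 lb product A, 820.4 lb product B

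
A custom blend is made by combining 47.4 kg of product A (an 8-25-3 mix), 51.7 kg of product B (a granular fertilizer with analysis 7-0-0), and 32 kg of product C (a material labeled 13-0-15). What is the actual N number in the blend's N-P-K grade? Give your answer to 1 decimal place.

Total mass = 47.4 + 51.7 + 32 = 131.1 kg.
N mass = 8%×47.4 + 7%×51.7 + 13%×32 = 11.571 kg.
% N = 11.571 / 131.1 = 8.82609%.

8.8% N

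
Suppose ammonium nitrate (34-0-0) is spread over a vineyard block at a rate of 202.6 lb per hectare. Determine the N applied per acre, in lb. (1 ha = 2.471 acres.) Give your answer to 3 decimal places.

27.877 lb N per acre

nitrogen per hectare = 202.6 × 34% = 68.884 lb.
Convert to per acre: 68.884 × 0.404694 = 27.87697 lb.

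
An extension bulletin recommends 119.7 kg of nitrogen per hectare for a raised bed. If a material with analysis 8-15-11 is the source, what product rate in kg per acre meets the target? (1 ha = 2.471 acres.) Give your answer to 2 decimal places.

Product per hectare = 119.7 / 8% = 1496.25 kg.
Convert to per acre: 1496.25 × 0.404694 = 605.524 kg.

605.52 kg of product per acre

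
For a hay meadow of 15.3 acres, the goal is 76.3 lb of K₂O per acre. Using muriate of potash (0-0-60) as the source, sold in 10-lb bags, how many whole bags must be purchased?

Product per acre = 76.3 / 60% = 127.167 lb.
Total product = 127.167 × 15.3 = 1945.65 lb.
Bags = ⌈1945.65 / 10⌉ = 195.

195 bags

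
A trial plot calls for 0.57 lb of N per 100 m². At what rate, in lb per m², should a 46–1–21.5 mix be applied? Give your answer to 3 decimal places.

0.012 lb of product per sq m

Product per 100 m² = 0.57 / 46% = 1.23913 lb.
Convert to per m²: 1.23913 × 0.01 = 0.0123913 lb.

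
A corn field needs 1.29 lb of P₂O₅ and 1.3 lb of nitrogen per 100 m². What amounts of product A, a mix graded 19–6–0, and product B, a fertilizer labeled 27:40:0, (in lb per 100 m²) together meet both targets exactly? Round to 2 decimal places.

Let a = lb of product A, b = lb of product B (per 100 m²).
P₂O₅: 0.06·a + 0.4·b = 1.29
N: 0.19·a + 0.27·b = 1.3
Eliminate b: (row1) − 0.4/0.27·(row2) → -0.221481·a = -0.635926, so a = 2.87124.
Then b = (1.3 − 0.19·2.87124) / 0.27 = 2.79431.

2.87 lb product A, 2.79 lb product B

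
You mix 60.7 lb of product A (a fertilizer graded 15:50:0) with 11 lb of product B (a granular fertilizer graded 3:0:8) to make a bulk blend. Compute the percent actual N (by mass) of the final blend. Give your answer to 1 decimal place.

Total mass = 60.7 + 11 = 71.7 lb.
N mass = 15%×60.7 + 3%×11 = 9.435 lb.
% N = 9.435 / 71.7 = 13.159%.

13.2% N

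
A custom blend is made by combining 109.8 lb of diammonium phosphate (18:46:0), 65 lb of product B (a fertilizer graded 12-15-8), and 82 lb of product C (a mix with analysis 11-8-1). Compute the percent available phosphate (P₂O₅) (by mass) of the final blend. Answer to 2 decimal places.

Total mass = 109.8 + 65 + 82 = 256.8 lb.
P₂O₅ mass = 46%×109.8 + 15%×65 + 8%×82 = 66.818 lb.
% P₂O₅ = 66.818 / 256.8 = 26.0195%.

26.02% P₂O₅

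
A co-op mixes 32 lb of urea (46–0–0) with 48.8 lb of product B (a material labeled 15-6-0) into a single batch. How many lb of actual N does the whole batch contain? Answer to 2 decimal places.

22.04 lb N

N mass = 46%×32 + 15%×48.8 = 22.04 lb.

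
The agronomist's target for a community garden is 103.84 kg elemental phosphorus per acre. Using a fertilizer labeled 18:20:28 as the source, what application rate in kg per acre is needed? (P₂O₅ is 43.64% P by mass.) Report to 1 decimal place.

As P₂O₅: 103.84 / 0.4364 = 237.947 kg per acre.
Product per acre = 237.947 / 20% = 1189.73 kg.

1189.7 kg of product per acre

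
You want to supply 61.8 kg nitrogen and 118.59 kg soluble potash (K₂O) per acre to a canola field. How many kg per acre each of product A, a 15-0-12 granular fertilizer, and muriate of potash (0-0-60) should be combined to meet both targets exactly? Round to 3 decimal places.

412.000 kg product A, 115.250 kg muriate of potash

Let a = kg of product A, b = kg of muriate of potash (per acre).
N: 0.15·a + 0·b = 61.8
K₂O: 0.12·a + 0.6·b = 118.59
Eliminate b: (row1) − 0/0.6·(row2) → 0.15·a = 61.8, so a = 412.
Then b = (118.59 − 0.12·412) / 0.6 = 115.25.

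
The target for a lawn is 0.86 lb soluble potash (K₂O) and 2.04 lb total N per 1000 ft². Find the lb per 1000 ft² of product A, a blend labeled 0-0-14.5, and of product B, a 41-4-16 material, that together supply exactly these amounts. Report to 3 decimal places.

0.441 lb product A, 4.976 lb product B

Per-1000 ft² balance (a = product A, b = product B):
K₂O: 0.145·a + 0.16·b = 0.86
N: 0·a + 0.41·b = 2.04
Solving simultaneously: a = 0.440706, b = 4.97561.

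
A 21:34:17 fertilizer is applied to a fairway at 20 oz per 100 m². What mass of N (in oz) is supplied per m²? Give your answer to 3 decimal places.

0.042 oz N per sq m

nitrogen per 100 m² = 20 × 21% = 4.2 oz.
Convert to per m²: 4.2 × 0.01 = 0.042 oz.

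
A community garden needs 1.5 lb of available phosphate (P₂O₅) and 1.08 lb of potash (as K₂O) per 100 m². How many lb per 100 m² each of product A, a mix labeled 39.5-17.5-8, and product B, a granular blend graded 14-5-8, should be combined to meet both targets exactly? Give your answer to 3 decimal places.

Per-100 m² balance (a = product A, b = product B):
P₂O₅: 0.175·a + 0.05·b = 1.5
K₂O: 0.08·a + 0.08·b = 1.08
From row1: a = (1.5 − 0.05·b) / 0.175.
Into row2: 0.08·(1.5 − 0.05·b)/0.175 + 0.08·b = 1.08 → b = 6.9, a = 6.6.

6.600 lb product A, 6.900 lb product B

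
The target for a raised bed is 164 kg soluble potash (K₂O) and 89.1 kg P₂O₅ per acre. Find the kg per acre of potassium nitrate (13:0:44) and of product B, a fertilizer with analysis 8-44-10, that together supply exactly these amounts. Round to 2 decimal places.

Let a = kg of potassium nitrate, b = kg of product B (per acre).
K₂O: 0.44·a + 0.1·b = 164
P₂O₅: 0·a + 0.44·b = 89.1
Solving simultaneously: a = 326.7045, b = 202.5.

326.70 kg potassium nitrate, 202.50 kg product B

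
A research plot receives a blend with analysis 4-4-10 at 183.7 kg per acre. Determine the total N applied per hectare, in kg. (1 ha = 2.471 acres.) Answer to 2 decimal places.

nitrogen per acre = 183.7 × 4% = 7.348 kg.
Convert to per hectare: 7.348 × 2.471 = 18.1569 kg.

18.16 kg N per hectare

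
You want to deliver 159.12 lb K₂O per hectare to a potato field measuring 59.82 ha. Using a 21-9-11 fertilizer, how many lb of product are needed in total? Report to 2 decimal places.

Product per hectare = 159.12 / 11% = 1446.55 lb.
Total product = 1446.55 × 59.82 = 86532.349 lb.

86532.35 lb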